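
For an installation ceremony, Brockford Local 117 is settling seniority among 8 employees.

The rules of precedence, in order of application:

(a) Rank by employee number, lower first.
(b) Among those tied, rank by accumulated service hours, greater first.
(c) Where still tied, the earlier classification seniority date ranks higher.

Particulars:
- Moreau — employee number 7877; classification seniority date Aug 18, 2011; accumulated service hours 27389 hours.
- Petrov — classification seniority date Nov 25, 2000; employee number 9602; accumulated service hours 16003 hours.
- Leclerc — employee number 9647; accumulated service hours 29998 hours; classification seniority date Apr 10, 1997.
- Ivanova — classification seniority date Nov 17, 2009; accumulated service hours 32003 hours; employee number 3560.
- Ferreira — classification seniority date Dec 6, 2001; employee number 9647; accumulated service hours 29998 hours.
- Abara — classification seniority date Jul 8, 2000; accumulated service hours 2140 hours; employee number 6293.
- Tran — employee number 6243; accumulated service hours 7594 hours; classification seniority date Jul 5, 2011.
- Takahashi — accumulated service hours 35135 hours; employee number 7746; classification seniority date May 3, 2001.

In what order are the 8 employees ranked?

Ivanova, Tran, Abara, Takahashi, Moreau, Petrov, Leclerc, Ferreira

By employee number (lower first): Ivanova (3560); then Tran (6243); then Abara (6293); then Takahashi (7746); then Moreau (7877); then Petrov (9602); then Leclerc and Ferreira (both 9647).
Leclerc and Ferreira both have accumulated service hours 29998 hours, so the next rule applies.
Among Leclerc and Ferreira, by classification seniority date (earlier first): Leclerc (Apr 10, 1997) before Ferreira (Dec 6, 2001).
Full order: Ivanova, Tran, Abara, Takahashi, Moreau, Petrov, Leclerc, Ferreira.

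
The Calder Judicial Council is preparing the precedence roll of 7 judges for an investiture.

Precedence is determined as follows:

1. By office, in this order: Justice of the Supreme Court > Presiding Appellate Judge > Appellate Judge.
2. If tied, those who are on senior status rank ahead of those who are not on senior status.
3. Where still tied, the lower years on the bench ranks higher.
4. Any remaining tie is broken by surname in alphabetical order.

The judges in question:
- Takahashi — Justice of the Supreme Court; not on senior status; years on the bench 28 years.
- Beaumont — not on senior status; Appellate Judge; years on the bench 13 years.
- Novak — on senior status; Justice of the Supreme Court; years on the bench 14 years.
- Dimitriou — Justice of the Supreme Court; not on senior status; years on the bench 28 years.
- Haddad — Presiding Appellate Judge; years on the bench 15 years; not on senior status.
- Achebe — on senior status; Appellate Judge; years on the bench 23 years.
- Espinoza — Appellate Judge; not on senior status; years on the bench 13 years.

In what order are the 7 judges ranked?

By office: Novak, Dimitriou and Takahashi (Justice of the Supreme Court); then Haddad (Presiding Appellate Judge); then Achebe, Beaumont and Espinoza (Appellate Judge).
Among Novak, Dimitriou and Takahashi, on senior status before not on senior status: Novak (on senior status) before Dimitriou and Takahashi (not on senior status).
Dimitriou and Takahashi both have years on the bench 28 years, so the next rule applies.
Among Dimitriou and Takahashi, alphabetically by surname: Dimitriou before Takahashi.
Among Achebe, Beaumont and Espinoza, on senior status before not on senior status: Achebe (on senior status) before Beaumont and Espinoza (not on senior status).
Beaumont and Espinoza both have years on the bench 13 years, so the next rule applies.
Among Beaumont and Espinoza, alphabetically by surname: Beaumont before Espinoza.
Full order: Novak, Dimitriou, Takahashi, Haddad, Achebe, Beaumont, Espinoza.

Novak, Dimitriou, Takahashi, Haddad, Achebe, Beaumont, Espinoza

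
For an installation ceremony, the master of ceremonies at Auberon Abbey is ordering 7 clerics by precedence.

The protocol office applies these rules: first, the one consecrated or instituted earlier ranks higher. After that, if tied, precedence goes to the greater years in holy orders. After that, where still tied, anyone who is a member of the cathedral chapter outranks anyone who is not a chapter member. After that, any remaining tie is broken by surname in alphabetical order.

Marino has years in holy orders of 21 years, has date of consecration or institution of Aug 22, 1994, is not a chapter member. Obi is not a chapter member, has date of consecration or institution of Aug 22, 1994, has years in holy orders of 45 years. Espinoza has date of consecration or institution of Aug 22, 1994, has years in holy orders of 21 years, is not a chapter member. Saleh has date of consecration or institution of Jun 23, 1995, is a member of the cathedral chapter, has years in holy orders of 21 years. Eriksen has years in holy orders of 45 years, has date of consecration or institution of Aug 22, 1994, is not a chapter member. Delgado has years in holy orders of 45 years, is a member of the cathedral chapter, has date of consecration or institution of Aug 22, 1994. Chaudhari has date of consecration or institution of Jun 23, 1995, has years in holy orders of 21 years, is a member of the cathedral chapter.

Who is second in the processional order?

Eriksen

By date of consecration or institution (earlier first): Delgado, Eriksen, Obi, Espinoza and Marino (each Aug 22, 1994); then Chaudhari and Saleh (both Jun 23, 1995).
Among Delgado, Eriksen, Obi, Espinoza and Marino, by years in holy orders (higher first): Delgado, Eriksen and Obi (45 years) before Espinoza and Marino (21 years).
Among Delgado, Eriksen and Obi, a member of the cathedral chapter before not a chapter member: Delgado (a member of the cathedral chapter) before Eriksen and Obi (not a chapter member).
Among Eriksen and Obi, alphabetically by surname: Eriksen before Obi.
Espinoza and Marino are each not a chapter member, so the next rule applies.
Among Espinoza and Marino, alphabetically by surname: Espinoza before Marino.
Chaudhari and Saleh both have years in holy orders 21 years, so the next rule applies.
Chaudhari and Saleh are each a member of the cathedral chapter, so the next rule applies.
Among Chaudhari and Saleh, alphabetically by surname: Chaudhari before Saleh.
Order: Delgado, Eriksen, Obi, Espinoza, Marino, Chaudhari, Saleh.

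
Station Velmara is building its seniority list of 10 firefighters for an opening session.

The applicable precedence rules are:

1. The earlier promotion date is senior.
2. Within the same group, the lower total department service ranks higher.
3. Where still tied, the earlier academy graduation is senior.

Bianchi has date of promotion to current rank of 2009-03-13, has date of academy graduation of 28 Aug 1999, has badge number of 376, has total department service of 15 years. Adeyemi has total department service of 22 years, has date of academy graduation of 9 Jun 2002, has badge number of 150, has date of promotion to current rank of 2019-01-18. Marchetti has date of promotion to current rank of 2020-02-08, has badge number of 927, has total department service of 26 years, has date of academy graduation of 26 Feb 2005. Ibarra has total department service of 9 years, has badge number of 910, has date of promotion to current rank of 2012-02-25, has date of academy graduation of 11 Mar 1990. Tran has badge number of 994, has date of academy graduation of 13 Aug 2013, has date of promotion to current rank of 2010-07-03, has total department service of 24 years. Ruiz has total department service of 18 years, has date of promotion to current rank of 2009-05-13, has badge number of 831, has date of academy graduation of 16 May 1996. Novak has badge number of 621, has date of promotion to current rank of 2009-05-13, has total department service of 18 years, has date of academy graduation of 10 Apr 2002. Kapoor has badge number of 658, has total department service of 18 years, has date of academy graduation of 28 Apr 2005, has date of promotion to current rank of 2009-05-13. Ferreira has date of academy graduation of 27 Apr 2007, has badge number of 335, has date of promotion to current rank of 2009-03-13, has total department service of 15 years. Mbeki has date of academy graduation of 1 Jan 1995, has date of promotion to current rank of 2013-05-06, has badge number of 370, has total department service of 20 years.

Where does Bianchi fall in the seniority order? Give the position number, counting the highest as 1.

1

By date of promotion to current rank (earlier first): Bianchi and Ferreira (both 2009-03-13); then Ruiz, Novak and Kapoor (each 2009-05-13); then Tran (2010-07-03); then Ibarra (2012-02-25); then Mbeki (2013-05-06); then Adeyemi (2019-01-18); then Marchetti (2020-02-08).
Bianchi and Ferreira both have total department service 15 years, so the next rule applies.
Among Bianchi and Ferreira, by date of academy graduation (earlier first): Bianchi (28 Aug 1999) before Ferreira (27 Apr 2007).
Ruiz, Novak and Kapoor all have total department service 18 years, so the next rule applies.
Among Ruiz, Novak and Kapoor, by date of academy graduation (earlier first): Ruiz (16 May 1996) before Novak (10 Apr 2002) before Kapoor (28 Apr 2005).
Order: Bianchi, Ferreira, Ruiz, Novak, Kapoor, Tran, Ibarra, Mbeki, Adeyemi, Marchetti. So position 1.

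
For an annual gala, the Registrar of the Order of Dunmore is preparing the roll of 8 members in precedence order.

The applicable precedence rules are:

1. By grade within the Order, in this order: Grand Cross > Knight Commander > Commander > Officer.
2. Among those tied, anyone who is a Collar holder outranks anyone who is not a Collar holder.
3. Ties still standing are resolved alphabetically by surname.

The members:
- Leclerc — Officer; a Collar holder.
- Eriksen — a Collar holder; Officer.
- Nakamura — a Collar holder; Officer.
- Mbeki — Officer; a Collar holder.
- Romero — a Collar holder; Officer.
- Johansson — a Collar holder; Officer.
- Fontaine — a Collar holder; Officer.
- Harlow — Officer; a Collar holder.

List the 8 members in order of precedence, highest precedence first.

By grade within the Order: Eriksen, Fontaine, Harlow, Johansson, Leclerc, Mbeki, Nakamura and Romero (Officer).
Eriksen, Fontaine, Harlow, Johansson, Leclerc, Mbeki, Nakamura and Romero are each a Collar holder, so the next rule applies.
Among Eriksen, Fontaine, Harlow, Johansson, Leclerc, Mbeki, Nakamura and Romero, alphabetically by surname: Eriksen before Fontaine before Harlow before Johansson before Leclerc before Mbeki before Nakamura before Romero.
Full order: Eriksen, Fontaine, Harlow, Johansson, Leclerc, Mbeki, Nakamura, Romero.

Eriksen, Fontaine, Harlow, Johansson, Leclerc, Mbeki, Nakamura, Romero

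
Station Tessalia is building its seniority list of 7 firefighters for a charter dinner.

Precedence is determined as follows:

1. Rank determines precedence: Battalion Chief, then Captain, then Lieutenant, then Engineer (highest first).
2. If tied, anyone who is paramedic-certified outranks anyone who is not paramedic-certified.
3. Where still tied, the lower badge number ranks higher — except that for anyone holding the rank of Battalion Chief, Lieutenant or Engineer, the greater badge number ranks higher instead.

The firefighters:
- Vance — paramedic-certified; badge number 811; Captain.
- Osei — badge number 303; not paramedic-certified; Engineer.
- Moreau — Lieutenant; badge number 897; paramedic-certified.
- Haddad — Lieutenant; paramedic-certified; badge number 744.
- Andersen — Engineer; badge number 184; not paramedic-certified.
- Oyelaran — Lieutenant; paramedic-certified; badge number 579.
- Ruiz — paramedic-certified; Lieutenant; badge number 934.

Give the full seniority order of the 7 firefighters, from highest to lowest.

By rank: Vance (Captain); then Ruiz, Moreau, Haddad and Oyelaran (Lieutenant); then Osei and Andersen (Engineer).
Ruiz, Moreau, Haddad and Oyelaran are each paramedic-certified, so the next rule applies.
Among Ruiz, Moreau, Haddad and Oyelaran, by badge number (higher first) (reversed rule for this group): Ruiz (934) before Moreau (897) before Haddad (744) before Oyelaran (579).
Osei and Andersen are each not paramedic-certified, so the next rule applies.
Among Osei and Andersen, by badge number (higher first) (reversed rule for this group): Osei (303) before Andersen (184).
Full order: Vance, Ruiz, Moreau, Haddad, Oyelaran, Osei, Andersen.

Vance, Ruiz, Moreau, Haddad, Oyelaran, Osei, Andersen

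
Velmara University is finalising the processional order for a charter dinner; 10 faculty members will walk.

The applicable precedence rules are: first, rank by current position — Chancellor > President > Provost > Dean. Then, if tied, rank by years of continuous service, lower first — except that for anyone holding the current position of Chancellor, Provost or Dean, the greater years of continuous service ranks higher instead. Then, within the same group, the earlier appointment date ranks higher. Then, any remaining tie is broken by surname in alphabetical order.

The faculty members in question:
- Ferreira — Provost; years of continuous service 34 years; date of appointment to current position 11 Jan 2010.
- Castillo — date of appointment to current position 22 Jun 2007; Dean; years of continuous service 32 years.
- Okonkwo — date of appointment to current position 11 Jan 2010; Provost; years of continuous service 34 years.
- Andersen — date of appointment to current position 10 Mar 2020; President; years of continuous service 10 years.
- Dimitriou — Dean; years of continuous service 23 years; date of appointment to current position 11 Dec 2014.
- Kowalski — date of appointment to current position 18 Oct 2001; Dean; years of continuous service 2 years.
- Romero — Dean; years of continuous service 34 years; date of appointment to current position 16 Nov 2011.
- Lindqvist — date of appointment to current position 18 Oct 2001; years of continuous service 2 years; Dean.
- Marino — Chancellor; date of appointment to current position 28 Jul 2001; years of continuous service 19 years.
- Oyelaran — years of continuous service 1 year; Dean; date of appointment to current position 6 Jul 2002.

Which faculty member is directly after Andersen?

Ferreira

By current position: Marino (Chancellor); then Andersen (President); then Ferreira and Okonkwo (Provost); then Romero, Castillo, Dimitriou, Kowalski, Lindqvist and Oyelaran (Dean).
Ferreira and Okonkwo both have years of continuous service 34 years, so the next rule applies.
Ferreira and Okonkwo both have date of appointment to current position 11 Jan 2010, so the next rule applies.
Among Ferreira and Okonkwo, alphabetically by surname: Ferreira before Okonkwo.
Among Romero, Castillo, Dimitriou, Kowalski, Lindqvist and Oyelaran, by years of continuous service (higher first) (reversed rule for this group): Romero (34 years) before Castillo (32 years) before Dimitriou (23 years) before Kowalski and Lindqvist (2 years) before Oyelaran (1 year).
Kowalski and Lindqvist both have date of appointment to current position 18 Oct 2001, so the next rule applies.
Among Kowalski and Lindqvist, alphabetically by surname: Kowalski before Lindqvist.
Order: Marino, Andersen, Ferreira, Okonkwo, Romero, Castillo, Dimitriou, Kowalski, Lindqvist, Oyelaran.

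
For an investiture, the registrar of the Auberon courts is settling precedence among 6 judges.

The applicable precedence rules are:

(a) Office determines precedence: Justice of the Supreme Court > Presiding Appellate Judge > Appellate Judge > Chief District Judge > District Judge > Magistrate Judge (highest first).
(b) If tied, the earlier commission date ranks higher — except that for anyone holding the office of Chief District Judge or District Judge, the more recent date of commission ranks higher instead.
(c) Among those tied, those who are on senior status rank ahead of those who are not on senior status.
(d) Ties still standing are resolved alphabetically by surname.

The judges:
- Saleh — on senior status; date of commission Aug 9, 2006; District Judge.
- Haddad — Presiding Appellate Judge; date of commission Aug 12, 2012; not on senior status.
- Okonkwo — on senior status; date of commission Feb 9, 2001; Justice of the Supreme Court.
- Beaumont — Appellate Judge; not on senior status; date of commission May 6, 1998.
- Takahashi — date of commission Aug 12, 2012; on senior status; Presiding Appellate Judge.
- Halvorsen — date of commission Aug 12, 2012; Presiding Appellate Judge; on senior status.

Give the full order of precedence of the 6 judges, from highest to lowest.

Okonkwo, Halvorsen, Takahashi, Haddad, Beaumont, Saleh

By office: Okonkwo (Justice of the Supreme Court); then Halvorsen, Takahashi and Haddad (Presiding Appellate Judge); then Beaumont (Appellate Judge); then Saleh (District Judge).
Halvorsen, Takahashi and Haddad all have date of commission Aug 12, 2012, so the next rule applies.
Among Halvorsen, Takahashi and Haddad, on senior status before not on senior status: Halvorsen and Takahashi (on senior status) before Haddad (not on senior status).
Among Halvorsen and Takahashi, alphabetically by surname: Halvorsen before Takahashi.
Full order: Okonkwo, Halvorsen, Takahashi, Haddad, Beaumont, Saleh.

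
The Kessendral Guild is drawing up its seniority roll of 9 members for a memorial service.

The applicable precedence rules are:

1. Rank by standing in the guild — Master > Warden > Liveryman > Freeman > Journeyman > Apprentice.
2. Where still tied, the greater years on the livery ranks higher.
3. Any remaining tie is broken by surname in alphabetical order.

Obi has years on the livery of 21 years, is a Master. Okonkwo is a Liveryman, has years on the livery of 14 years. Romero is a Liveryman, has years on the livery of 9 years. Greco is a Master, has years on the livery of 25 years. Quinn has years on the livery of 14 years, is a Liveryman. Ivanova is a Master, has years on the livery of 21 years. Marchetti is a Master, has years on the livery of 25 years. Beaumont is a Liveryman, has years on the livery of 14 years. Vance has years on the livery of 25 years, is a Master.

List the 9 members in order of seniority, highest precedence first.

Greco, Marchetti, Vance, Ivanova, Obi, Beaumont, Okonkwo, Quinn, Romero

By standing in the guild: Greco, Marchetti, Vance, Ivanova and Obi (Master); then Beaumont, Okonkwo, Quinn and Romero (Liveryman).
Among Greco, Marchetti, Vance, Ivanova and Obi, by years on the livery (higher first): Greco, Marchetti and Vance (25 years) before Ivanova and Obi (21 years).
Among Greco, Marchetti and Vance, alphabetically by surname: Greco before Marchetti before Vance.
Among Ivanova and Obi, alphabetically by surname: Ivanova before Obi.
Among Beaumont, Okonkwo, Quinn and Romero, by years on the livery (higher first): Beaumont, Okonkwo and Quinn (14 years) before Romero (9 years).
Among Beaumont, Okonkwo and Quinn, alphabetically by surname: Beaumont before Okonkwo before Quinn.
Full order: Greco, Marchetti, Vance, Ivanova, Obi, Beaumont, Okonkwo, Quinn, Romero.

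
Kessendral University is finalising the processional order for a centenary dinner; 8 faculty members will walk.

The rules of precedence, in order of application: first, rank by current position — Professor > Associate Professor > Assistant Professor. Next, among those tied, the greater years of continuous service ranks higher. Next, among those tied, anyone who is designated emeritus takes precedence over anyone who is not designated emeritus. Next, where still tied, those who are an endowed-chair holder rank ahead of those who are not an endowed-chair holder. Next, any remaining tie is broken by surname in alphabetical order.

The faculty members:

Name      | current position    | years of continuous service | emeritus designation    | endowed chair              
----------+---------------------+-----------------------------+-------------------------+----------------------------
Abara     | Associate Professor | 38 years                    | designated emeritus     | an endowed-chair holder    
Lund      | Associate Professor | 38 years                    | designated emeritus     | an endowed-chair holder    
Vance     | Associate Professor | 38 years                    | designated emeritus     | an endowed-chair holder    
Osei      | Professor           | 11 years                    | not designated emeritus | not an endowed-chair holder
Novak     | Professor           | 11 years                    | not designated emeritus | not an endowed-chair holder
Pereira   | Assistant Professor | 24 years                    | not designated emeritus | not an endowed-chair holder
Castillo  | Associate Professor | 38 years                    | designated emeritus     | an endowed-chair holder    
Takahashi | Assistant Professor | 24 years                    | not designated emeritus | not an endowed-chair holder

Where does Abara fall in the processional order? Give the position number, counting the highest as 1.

3

By current position: Novak and Osei (Professor); then Abara, Castillo, Lund and Vance (Associate Professor); then Pereira and Takahashi (Assistant Professor).
Novak and Osei both have years of continuous service 11 years, so the next rule applies.
Novak and Osei are each not designated emeritus, so the next rule applies.
Novak and Osei are each not an endowed-chair holder, so the next rule applies.
Among Novak and Osei, alphabetically by surname: Novak before Osei.
Abara, Castillo, Lund and Vance all have years of continuous service 38 years, so the next rule applies.
Abara, Castillo, Lund and Vance are each designated emeritus, so the next rule applies.
Abara, Castillo, Lund and Vance are each an endowed-chair holder, so the next rule applies.
Among Abara, Castillo, Lund and Vance, alphabetically by surname: Abara before Castillo before Lund before Vance.
Pereira and Takahashi both have years of continuous service 24 years, so the next rule applies.
Pereira and Takahashi are each not designated emeritus, so the next rule applies.
Pereira and Takahashi are each not an endowed-chair holder, so the next rule applies.
Among Pereira and Takahashi, alphabetically by surname: Pereira before Takahashi.
Order: Novak, Osei, Abara, Castillo, Lund, Vance, Pereira, Takahashi. So position 3.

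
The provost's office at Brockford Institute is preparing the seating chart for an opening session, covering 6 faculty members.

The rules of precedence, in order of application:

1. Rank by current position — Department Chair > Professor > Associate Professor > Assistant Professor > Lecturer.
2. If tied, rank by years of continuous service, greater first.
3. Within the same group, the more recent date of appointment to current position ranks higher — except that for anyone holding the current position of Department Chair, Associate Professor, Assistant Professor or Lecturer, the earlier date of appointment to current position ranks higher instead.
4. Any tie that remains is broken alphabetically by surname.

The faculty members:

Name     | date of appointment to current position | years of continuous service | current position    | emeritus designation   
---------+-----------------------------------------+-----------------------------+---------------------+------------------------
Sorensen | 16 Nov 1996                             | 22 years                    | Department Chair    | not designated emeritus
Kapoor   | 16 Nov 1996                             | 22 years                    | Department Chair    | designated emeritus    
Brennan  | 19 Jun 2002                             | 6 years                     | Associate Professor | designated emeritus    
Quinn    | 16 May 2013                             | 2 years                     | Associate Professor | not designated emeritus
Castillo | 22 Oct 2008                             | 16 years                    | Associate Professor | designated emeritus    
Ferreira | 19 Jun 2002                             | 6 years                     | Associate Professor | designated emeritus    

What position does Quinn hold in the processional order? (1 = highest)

6

By current position: Kapoor and Sorensen (Department Chair); then Castillo, Brennan, Ferreira and Quinn (Associate Professor).
Kapoor and Sorensen both have years of continuous service 22 years, so the next rule applies.
Kapoor and Sorensen both have date of appointment to current position 16 Nov 1996, so the next rule applies.
Among Kapoor and Sorensen, alphabetically by surname: Kapoor before Sorensen.
Among Castillo, Brennan, Ferreira and Quinn, by years of continuous service (higher first): Castillo (16 years) before Brennan and Ferreira (6 years) before Quinn (2 years).
Brennan and Ferreira both have date of appointment to current position 19 Jun 2002, so the next rule applies.
Among Brennan and Ferreira, alphabetically by surname: Brennan before Ferreira.
Order: Kapoor, Sorensen, Castillo, Brennan, Ferreira, Quinn. So position 6.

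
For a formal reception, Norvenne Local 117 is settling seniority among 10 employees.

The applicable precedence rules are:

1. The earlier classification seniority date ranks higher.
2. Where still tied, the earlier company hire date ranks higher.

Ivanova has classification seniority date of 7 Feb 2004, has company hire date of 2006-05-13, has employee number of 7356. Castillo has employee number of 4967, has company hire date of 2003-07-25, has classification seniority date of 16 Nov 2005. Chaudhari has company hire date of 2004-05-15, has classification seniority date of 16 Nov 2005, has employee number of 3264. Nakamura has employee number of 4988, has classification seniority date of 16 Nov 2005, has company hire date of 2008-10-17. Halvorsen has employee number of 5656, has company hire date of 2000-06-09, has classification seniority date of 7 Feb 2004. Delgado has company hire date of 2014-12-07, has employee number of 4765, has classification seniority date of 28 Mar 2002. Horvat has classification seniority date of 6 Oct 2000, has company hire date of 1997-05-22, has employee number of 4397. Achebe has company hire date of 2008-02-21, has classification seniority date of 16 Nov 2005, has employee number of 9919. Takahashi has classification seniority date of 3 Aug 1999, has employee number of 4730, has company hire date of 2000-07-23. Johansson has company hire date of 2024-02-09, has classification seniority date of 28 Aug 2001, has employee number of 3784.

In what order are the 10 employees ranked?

By classification seniority date (earlier first): Takahashi (3 Aug 1999); then Horvat (6 Oct 2000); then Johansson (28 Aug 2001); then Delgado (28 Mar 2002); then Halvorsen and Ivanova (both 7 Feb 2004); then Castillo, Chaudhari, Achebe and Nakamura (each 16 Nov 2005).
Among Halvorsen and Ivanova, by company hire date (earlier first): Halvorsen (2000-06-09) before Ivanova (2006-05-13).
Among Castillo, Chaudhari, Achebe and Nakamura, by company hire date (earlier first): Castillo (2003-07-25) before Chaudhari (2004-05-15) before Achebe (2008-02-21) before Nakamura (2008-10-17).
Full order: Takahashi, Horvat, Johansson, Delgado, Halvorsen, Ivanova, Castillo, Chaudhari, Achebe, Nakamura.

Takahashi, Horvat, Johansson, Delgado, Halvorsen, Ivanova, Castillo, Chaudhari, Achebe, Nakamura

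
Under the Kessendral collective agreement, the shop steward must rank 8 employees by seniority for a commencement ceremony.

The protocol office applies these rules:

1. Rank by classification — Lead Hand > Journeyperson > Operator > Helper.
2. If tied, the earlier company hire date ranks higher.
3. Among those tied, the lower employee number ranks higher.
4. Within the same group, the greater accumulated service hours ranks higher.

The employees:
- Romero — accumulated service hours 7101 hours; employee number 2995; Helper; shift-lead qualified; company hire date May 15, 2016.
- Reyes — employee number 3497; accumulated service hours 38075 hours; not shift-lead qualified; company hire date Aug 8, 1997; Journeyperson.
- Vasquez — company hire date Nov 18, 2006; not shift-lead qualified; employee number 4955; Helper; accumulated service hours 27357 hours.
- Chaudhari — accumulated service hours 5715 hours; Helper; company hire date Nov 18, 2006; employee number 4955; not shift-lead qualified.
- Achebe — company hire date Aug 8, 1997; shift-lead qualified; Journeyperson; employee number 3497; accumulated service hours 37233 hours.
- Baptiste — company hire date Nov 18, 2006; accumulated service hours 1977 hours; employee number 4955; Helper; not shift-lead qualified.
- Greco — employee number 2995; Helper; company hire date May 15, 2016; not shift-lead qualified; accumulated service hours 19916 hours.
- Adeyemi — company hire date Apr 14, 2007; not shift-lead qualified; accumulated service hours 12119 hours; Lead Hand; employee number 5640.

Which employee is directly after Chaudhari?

Baptiste

By classification: Adeyemi (Lead Hand); then Reyes and Achebe (Journeyperson); then Vasquez, Chaudhari, Baptiste, Greco and Romero (Helper).
Reyes and Achebe both have company hire date Aug 8, 1997, so the next rule applies.
Reyes and Achebe both have employee number 3497, so the next rule applies.
Among Reyes and Achebe, by accumulated service hours (higher first): Reyes (38075 hours) before Achebe (37233 hours).
Among Vasquez, Chaudhari, Baptiste, Greco and Romero, by company hire date (earlier first): Vasquez, Chaudhari and Baptiste (Nov 18, 2006) before Greco and Romero (May 15, 2016).
Vasquez, Chaudhari and Baptiste all have employee number 4955, so the next rule applies.
Among Vasquez, Chaudhari and Baptiste, by accumulated service hours (higher first): Vasquez (27357 hours) before Chaudhari (5715 hours) before Baptiste (1977 hours).
Greco and Romero both have employee number 2995, so the next rule applies.
Among Greco and Romero, by accumulated service hours (higher first): Greco (19916 hours) before Romero (7101 hours).
Order: Adeyemi, Reyes, Achebe, Vasquez, Chaudhari, Baptiste, Greco, Romero.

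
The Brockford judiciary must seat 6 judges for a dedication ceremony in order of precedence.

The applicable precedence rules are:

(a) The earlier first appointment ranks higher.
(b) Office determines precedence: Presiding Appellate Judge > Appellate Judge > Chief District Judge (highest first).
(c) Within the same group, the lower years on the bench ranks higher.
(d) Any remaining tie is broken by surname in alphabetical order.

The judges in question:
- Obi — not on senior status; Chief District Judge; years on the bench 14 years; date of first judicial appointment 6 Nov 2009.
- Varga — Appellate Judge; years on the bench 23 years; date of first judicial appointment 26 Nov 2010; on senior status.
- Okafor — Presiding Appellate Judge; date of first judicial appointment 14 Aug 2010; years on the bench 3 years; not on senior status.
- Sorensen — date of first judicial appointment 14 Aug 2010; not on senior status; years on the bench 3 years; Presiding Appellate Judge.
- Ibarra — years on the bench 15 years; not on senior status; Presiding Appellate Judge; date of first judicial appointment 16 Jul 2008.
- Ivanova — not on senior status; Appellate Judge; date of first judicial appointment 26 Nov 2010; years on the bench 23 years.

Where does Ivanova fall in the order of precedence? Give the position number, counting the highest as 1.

5

By date of first judicial appointment (earlier first): Ibarra (16 Jul 2008); then Obi (6 Nov 2009); then Okafor and Sorensen (both 14 Aug 2010); then Ivanova and Varga (both 26 Nov 2010).
Okafor and Sorensen are each Presiding Appellate Judge, so the next rule applies.
Okafor and Sorensen both have years on the bench 3 years, so the next rule applies.
Among Okafor and Sorensen, alphabetically by surname: Okafor before Sorensen.
Ivanova and Varga are each Appellate Judge, so the next rule applies.
Ivanova and Varga both have years on the bench 23 years, so the next rule applies.
Among Ivanova and Varga, alphabetically by surname: Ivanova before Varga.
Order: Ibarra, Obi, Okafor, Sorensen, Ivanova, Varga. So position 5.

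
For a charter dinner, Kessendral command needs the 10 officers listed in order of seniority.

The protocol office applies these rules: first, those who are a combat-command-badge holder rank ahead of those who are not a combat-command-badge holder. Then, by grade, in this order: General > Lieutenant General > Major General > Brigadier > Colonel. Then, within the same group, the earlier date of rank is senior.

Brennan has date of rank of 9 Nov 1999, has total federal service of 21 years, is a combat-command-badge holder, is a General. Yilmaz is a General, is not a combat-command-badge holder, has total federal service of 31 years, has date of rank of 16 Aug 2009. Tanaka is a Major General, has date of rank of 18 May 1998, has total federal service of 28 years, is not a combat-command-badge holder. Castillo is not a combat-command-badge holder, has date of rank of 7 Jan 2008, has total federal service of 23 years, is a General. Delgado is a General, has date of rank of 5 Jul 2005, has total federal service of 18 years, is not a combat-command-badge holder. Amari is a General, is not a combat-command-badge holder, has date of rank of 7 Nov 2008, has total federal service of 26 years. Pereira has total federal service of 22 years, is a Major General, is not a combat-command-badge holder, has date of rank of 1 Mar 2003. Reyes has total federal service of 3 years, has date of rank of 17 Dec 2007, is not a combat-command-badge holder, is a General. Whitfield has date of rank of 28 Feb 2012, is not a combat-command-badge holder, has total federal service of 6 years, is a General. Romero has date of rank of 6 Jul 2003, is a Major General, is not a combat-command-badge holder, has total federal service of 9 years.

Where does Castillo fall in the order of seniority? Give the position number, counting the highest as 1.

4

By the first rule: Brennan (a combat-command-badge holder); then Delgado, Reyes, Castillo, Amari, Yilmaz, Whitfield, Tanaka, Pereira and Romero (each not a combat-command-badge holder).
Among Delgado, Reyes, Castillo, Amari, Yilmaz, Whitfield, Tanaka, Pereira and Romero, by grade: Delgado, Reyes, Castillo, Amari, Yilmaz and Whitfield (General) before Tanaka, Pereira and Romero (Major General).
Among Delgado, Reyes, Castillo, Amari, Yilmaz and Whitfield, by date of rank (earlier first): Delgado (5 Jul 2005) before Reyes (17 Dec 2007) before Castillo (7 Jan 2008) before Amari (7 Nov 2008) before Yilmaz (16 Aug 2009) before Whitfield (28 Feb 2012).
Among Tanaka, Pereira and Romero, by date of rank (earlier first): Tanaka (18 May 1998) before Pereira (1 Mar 2003) before Romero (6 Jul 2003).
Order: Brennan, Delgado, Reyes, Castillo, Amari, Yilmaz, Whitfield, Tanaka, Pereira, Romero. So position 4.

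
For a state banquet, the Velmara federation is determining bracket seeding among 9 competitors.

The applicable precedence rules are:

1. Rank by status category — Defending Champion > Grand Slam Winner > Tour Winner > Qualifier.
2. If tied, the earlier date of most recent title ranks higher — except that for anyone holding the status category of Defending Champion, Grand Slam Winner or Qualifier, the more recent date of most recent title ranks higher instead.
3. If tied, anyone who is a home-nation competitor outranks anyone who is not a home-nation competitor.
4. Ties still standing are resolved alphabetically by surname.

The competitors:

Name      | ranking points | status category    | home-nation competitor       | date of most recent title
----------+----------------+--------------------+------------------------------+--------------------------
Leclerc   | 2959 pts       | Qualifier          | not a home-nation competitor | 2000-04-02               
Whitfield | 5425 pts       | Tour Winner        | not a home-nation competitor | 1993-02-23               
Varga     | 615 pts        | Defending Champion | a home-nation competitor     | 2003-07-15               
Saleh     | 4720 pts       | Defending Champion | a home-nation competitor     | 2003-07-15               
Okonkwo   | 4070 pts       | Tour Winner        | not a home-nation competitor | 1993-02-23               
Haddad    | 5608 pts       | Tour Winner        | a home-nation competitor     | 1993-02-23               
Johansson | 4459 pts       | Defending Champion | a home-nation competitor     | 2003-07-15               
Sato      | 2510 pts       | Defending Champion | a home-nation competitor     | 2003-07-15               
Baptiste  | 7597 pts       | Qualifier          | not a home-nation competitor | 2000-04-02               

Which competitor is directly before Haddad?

By status category: Johansson, Saleh, Sato and Varga (Defending Champion); then Haddad, Okonkwo and Whitfield (Tour Winner); then Baptiste and Leclerc (Qualifier).
Johansson, Saleh, Sato and Varga all have date of most recent title 2003-07-15, so the next rule applies.
Johansson, Saleh, Sato and Varga are each a home-nation competitor, so the next rule applies.
Among Johansson, Saleh, Sato and Varga, alphabetically by surname: Johansson before Saleh before Sato before Varga.
Haddad, Okonkwo and Whitfield all have date of most recent title 1993-02-23, so the next rule applies.
Among Haddad, Okonkwo and Whitfield, a home-nation competitor before not a home-nation competitor: Haddad (a home-nation competitor) before Okonkwo and Whitfield (not a home-nation competitor).
Among Okonkwo and Whitfield, alphabetically by surname: Okonkwo before Whitfield.
Baptiste and Leclerc both have date of most recent title 2000-04-02, so the next rule applies.
Baptiste and Leclerc are each not a home-nation competitor, so the next rule applies.
Among Baptiste and Leclerc, alphabetically by surname: Baptiste before Leclerc.
Order: Johansson, Saleh, Sato, Varga, Haddad, Okonkwo, Whitfield, Baptiste, Leclerc.

Varga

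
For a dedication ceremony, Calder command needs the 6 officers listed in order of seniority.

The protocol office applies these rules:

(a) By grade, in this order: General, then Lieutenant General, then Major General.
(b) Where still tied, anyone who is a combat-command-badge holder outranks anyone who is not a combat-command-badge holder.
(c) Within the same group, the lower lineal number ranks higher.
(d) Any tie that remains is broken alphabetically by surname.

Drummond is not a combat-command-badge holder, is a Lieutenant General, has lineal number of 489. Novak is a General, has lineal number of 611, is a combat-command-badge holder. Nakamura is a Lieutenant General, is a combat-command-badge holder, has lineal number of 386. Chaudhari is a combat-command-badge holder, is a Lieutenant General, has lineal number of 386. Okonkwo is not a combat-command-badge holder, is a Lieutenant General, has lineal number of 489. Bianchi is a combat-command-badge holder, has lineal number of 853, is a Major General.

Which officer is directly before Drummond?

By grade: Novak (General); then Chaudhari, Nakamura, Drummond and Okonkwo (Lieutenant General); then Bianchi (Major General).
Among Chaudhari, Nakamura, Drummond and Okonkwo, a combat-command-badge holder before not a combat-command-badge holder: Chaudhari and Nakamura (a combat-command-badge holder) before Drummond and Okonkwo (not a combat-command-badge holder).
Chaudhari and Nakamura both have lineal number 386, so the next rule applies.
Among Chaudhari and Nakamura, alphabetically by surname: Chaudhari before Nakamura.
Drummond and Okonkwo both have lineal number 489, so the next rule applies.
Among Drummond and Okonkwo, alphabetically by surname: Drummond before Okonkwo.
Order: Novak, Chaudhari, Nakamura, Drummond, Okonkwo, Bianchi.

Nakamura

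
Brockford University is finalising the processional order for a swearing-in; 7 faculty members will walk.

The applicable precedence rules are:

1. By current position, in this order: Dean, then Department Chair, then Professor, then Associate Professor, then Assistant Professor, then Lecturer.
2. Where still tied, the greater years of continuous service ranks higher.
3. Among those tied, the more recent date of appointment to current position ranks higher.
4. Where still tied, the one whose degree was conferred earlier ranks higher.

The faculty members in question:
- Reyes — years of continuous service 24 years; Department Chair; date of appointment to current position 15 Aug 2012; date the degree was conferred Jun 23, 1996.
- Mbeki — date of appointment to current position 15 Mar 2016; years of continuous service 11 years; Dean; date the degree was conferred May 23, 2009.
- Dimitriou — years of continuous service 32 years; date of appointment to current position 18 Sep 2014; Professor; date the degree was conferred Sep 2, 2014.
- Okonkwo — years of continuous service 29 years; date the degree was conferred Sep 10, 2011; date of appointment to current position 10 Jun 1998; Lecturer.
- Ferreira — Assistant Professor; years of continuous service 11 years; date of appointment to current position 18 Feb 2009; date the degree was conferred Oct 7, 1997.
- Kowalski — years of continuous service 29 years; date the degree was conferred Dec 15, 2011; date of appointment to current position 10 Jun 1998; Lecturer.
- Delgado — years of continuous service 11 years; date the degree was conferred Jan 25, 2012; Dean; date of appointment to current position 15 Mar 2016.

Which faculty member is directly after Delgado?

By current position: Mbeki and Delgado (Dean); then Reyes (Department Chair); then Dimitriou (Professor); then Ferreira (Assistant Professor); then Okonkwo and Kowalski (Lecturer).
Mbeki and Delgado both have years of continuous service 11 years, so the next rule applies.
Mbeki and Delgado both have date of appointment to current position 15 Mar 2016, so the next rule applies.
Among Mbeki and Delgado, by date the degree was conferred (earlier first): Mbeki (May 23, 2009) before Delgado (Jan 25, 2012).
Okonkwo and Kowalski both have years of continuous service 29 years, so the next rule applies.
Okonkwo and Kowalski both have date of appointment to current position 10 Jun 1998, so the next rule applies.
Among Okonkwo and Kowalski, by date the degree was conferred (earlier first): Okonkwo (Sep 10, 2011) before Kowalski (Dec 15, 2011).
Order: Mbeki, Delgado, Reyes, Dimitriou, Ferreira, Okonkwo, Kowalski.

Reyes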